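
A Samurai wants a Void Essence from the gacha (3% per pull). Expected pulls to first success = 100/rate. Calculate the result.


Expected pulls for a geometric distribution = 1/p = 100 / rate%
= 100 / 3
= 33.33

33.33 pulls


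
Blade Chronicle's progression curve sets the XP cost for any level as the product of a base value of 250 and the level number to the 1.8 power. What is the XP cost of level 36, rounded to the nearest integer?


XP = 250 * level^1.8
Substitute level = 36:
XP = 250 * 36^1.8
= 250 * 632.9137
= 158228

158228 XP


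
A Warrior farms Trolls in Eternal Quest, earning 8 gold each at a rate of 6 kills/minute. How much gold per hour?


Gold per minute = 8 * 6 = 48
Gold per hour = 48 * 60 = 2880

2880 gold/hour


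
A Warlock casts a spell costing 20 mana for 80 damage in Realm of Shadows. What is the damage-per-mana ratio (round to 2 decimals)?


Efficiency = damage / mana
= 80 / 20
= 4.00

4.00 dmg/mana


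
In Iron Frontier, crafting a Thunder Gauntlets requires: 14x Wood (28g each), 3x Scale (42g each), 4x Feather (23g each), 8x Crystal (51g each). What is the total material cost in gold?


Cost breakdown:
  Wood: 14 * 28 = 392
  Scale: 3 * 42 = 126
  Feather: 4 * 23 = 92
  Crystal: 8 * 51 = 408
Total = 392 + 126 + 92 + 408 = 1018

1018 gold


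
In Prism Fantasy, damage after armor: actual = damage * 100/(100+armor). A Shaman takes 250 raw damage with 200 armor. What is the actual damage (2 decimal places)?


actual = 250 * 100 / (100 + 200)
= 250 * 100 / 300
= 25000 / 300
= 83.33

83.33 damage


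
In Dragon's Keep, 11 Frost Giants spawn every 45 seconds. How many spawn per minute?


Spawns per minute = count * (60 / interval)
= 11 * (60 / 45)
= 11 * 1.3333
= 14.67

14.67 per minute


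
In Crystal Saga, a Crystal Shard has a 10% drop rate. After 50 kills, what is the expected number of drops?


Expected drops = kills * (drop_rate / 100)
= 50 * (10 / 100)
= 50 * 0.1
= 5.0

5.0 drops


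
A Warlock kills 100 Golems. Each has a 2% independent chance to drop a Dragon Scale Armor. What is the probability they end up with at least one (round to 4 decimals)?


P(at least one) = 1 - P(none) = 1 - (1-p)^n
p = 2/100 = 0.02
1 - p = 0.98
(1 - p)^100 = 0.98^100 = 0.132620
P(at least one) = 1 - 0.132620 = 0.8674

0.8674


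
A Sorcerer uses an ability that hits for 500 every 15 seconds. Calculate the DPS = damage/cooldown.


DPS = damage / cooldown
= 500 / 15
= 33.33

33.33 DPS


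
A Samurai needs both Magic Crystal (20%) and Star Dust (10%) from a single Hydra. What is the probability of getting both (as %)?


For independent events, P(both) = P(A) * P(B)
= 20% * 10%
= 200 / 100 %
= 2.0%

2.0%


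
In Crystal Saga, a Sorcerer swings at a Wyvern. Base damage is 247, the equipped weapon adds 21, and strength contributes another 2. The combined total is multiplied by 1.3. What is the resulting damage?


Sum base + weapon + str = 247 + 21 + 2 = 270
Multiply by 1.3:
270 * 1.3 = 351.0

351.0 damage


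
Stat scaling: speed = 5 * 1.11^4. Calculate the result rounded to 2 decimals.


value = base * growth^level
= 5 * 1.11^4
= 5 * 1.51807
= 7.59

7.59 speed


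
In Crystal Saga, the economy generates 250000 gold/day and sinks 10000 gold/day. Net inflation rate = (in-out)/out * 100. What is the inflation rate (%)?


Net gold = 250000 - 10000 = 240000
Inflation rate = net / sunk * 100 = 240000 / 10000 * 100
= 24.0 * 100
= 2400.00%

2400.00%


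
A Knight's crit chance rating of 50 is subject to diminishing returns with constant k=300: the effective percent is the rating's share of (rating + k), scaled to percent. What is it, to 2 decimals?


effective% = rating / (rating + k) * 100
= 50 / (50 + 300) * 100
= 50 / 350 * 100
= 0.142857 * 100
= 14.29%

14.29%


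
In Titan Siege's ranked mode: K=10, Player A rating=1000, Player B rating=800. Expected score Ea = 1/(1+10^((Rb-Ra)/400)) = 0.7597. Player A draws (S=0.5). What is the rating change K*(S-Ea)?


Elo update: delta = K * (S - Ea), where S = 0.5 (draws)
S - Ea = 0.5 - 0.7597 = -0.2597
Rating change = 10 * -0.2597
= -2.60

-2.60 rating points


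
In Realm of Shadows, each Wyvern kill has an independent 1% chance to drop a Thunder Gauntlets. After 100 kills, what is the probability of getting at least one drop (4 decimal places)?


P(at least one) = 1 - P(none) = 1 - (1-p)^n
p = 1/100 = 0.01
1 - p = 0.99
(1 - p)^100 = 0.99^100 = 0.366032
P(at least one) = 1 - 0.366032 = 0.6340

0.6340


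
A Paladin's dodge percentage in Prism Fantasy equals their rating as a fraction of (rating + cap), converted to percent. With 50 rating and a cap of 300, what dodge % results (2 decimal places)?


dodge% = 50 / (50 + 300) * 100
= 50 / 350 * 100
= 0.142857 * 100
= 14.29%

14.29%


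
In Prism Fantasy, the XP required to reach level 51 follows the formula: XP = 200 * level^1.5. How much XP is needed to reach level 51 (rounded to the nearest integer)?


XP = 200 * level^1.5
Substitute level = 51:
XP = 200 * 51^1.5
= 200 * 364.2128
= 72843

72843 XP


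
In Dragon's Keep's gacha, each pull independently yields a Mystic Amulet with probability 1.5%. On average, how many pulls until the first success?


Expected pulls for a geometric distribution = 1/p = 100 / rate%
= 100 / 1.5
= 66.67

66.67 pulls


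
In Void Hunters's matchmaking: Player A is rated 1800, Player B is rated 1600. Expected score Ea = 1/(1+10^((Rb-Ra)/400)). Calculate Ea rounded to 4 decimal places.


Elo expected score: Ea = 1/(1 + 10^((Rb-Ra)/400))
Rb - Ra = 1600 - 1800 = -200
(Rb-Ra)/400 = -200/400 = -0.5
10^-0.5 = 0.316228
Ea = 1/(1 + 0.316228) = 1/1.316228 = 0.7597

0.7597


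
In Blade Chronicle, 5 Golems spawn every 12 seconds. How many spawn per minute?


Spawns per minute = count * (60 / interval)
= 5 * (60 / 12)
= 5 * 5.0
= 25.0

25.0 per minute


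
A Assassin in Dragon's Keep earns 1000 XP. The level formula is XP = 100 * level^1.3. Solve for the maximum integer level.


XP = 100 * level^1.3, so level = (XP / 100)^(1/1.3)
= (1000 / 100)^(1/1.3)
= 10.0^0.7692
= 5.878
Floor: level = 5

level 5


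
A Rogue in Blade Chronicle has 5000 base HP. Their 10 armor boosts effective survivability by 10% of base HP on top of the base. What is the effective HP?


EHP = 5000 * (1 + 10/100)
= 5000 * (1 + 0.1)
= 5000 * 1.1
= 5500.0

5500.0 EHP


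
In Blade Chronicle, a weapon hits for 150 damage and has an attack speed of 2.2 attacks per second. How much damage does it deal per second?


DPS = damage * attack_speed
= 150 * 2.2
= 330.0

330.0 DPS


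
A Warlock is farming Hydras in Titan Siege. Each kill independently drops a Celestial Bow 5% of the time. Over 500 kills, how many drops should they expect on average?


Expected drops = kills * (drop_rate / 100)
= 500 * (5 / 100)
= 500 * 0.05
= 25.0

25.0 drops


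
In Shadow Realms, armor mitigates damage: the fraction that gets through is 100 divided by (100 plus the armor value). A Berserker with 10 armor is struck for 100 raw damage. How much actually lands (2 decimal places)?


actual = 100 * 100 / (100 + 10)
= 100 * 100 / 110
= 10000 / 110
= 90.91

90.91 damage


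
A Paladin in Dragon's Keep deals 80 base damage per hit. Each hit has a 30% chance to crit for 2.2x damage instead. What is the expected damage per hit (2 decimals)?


E[dmg] = base * (1 + crit_chance * (crit_mult - 1))
cc as decimal = 30/100 = 0.3
cm - 1 = 2.2 - 1 = 1.2
Bonus factor = 0.3 * 1.2 = 0.36
Total multiplier = 1 + 0.36 = 1.36
Expected damage = 80 * 1.36 = 108.80

108.80 damage


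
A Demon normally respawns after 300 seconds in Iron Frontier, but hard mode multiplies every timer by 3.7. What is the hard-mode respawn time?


Respawn time = base * multiplier
= 300 * 3.7
= 1110.0 seconds

1110.0 seconds


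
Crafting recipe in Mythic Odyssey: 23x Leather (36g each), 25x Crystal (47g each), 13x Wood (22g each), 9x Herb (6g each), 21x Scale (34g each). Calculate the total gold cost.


Cost breakdown:
  Leather: 23 * 36 = 828
  Crystal: 25 * 47 = 1175
  Wood: 13 * 22 = 286
  Herb: 9 * 6 = 54
  Scale: 21 * 34 = 714
Total = 828 + 1175 + 286 + 54 + 714 = 3057

3057 gold


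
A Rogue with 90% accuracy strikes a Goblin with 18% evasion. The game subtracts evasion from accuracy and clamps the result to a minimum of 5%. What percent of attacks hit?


accuracy - evasion = 90 - 18 = 72
Apply floor: max(72, 5) = 72
Hit chance = 72%

72%


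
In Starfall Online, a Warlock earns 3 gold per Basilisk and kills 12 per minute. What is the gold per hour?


Gold per minute = 3 * 12 = 36
Gold per hour = 36 * 60 = 2160

2160 gold/hour


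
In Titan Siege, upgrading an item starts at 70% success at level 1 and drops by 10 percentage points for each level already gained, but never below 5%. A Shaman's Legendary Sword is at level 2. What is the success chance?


raw_rate = 70 - 10 * (2 - 1)
= 70 - 10 * 1
= 70 - 10
= 60
Apply floor: max(60, 5) = 60%

60%


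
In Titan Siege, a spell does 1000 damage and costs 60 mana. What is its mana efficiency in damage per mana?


Efficiency = damage / mana
= 1000 / 60
= 16.67

16.67 dmg/mana


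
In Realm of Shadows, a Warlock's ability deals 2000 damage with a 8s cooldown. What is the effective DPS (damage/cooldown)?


DPS = damage / cooldown
= 2000 / 8
= 250.00

250.00 DPS


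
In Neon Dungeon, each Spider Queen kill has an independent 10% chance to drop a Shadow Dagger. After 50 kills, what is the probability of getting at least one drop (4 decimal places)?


P(at least one) = 1 - P(none) = 1 - (1-p)^n
p = 10/100 = 0.1
1 - p = 0.9
(1 - p)^50 = 0.9^50 = 0.005154
P(at least one) = 1 - 0.005154 = 0.9948

0.9948


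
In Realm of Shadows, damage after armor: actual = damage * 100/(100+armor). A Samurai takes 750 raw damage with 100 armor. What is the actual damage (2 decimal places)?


actual = 750 * 100 / (100 + 100)
= 750 * 100 / 200
= 75000 / 200
= 375.00

375.00 damage


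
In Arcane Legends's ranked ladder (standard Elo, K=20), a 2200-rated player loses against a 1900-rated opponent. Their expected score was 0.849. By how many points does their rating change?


Elo update: delta = K * (S - Ea), where S = 0 (loses)
S - Ea = 0 - 0.849 = -0.849
Rating change = 20 * -0.849
= -16.98

-16.98 rating points


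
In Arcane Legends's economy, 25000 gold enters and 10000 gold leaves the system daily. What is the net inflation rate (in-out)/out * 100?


Net gold = 25000 - 10000 = 15000
Inflation rate = net / sunk * 100 = 15000 / 10000 * 100
= 1.5 * 100
= 150.00%

150.00%


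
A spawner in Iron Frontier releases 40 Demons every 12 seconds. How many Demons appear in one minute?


Spawns per minute = count * (60 / interval)
= 40 * (60 / 12)
= 40 * 5.0
= 200.0

200.0 per minute


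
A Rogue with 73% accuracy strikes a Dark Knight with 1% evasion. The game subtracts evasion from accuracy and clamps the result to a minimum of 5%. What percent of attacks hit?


accuracy - evasion = 73 - 1 = 72
Apply floor: max(72, 5) = 72
Hit chance = 72%

72%


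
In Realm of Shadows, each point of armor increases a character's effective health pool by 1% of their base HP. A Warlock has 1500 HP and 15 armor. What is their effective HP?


EHP = 1500 * (1 + 15/100)
= 1500 * (1 + 0.15)
= 1500 * 1.15
= 1725.0

1725.0 EHP


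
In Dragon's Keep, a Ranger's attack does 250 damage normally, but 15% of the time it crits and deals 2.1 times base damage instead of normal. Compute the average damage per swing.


E[dmg] = base * (1 + crit_chance * (crit_mult - 1))
cc as decimal = 15/100 = 0.15
cm - 1 = 2.1 - 1 = 1.1
Bonus factor = 0.15 * 1.1 = 0.165
Total multiplier = 1 + 0.165 = 1.165
Expected damage = 250 * 1.165 = 291.25

291.25 damage


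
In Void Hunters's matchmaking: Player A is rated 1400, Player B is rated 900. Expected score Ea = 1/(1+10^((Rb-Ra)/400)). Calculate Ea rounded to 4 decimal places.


Elo expected score: Ea = 1/(1 + 10^((Rb-Ra)/400))
Rb - Ra = 900 - 1400 = -500
(Rb-Ra)/400 = -500/400 = -1.25
10^-1.25 = 0.056234
Ea = 1/(1 + 0.056234) = 1/1.056234 = 0.9468

0.9468


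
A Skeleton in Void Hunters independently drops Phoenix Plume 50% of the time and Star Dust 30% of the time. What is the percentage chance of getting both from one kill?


For independent events, P(both) = P(A) * P(B)
= 50% * 30%
= 1500 / 100 %
= 15.0%

15.0%


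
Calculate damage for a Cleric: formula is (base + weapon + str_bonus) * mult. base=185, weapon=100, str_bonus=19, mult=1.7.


Sum base + weapon + str = 185 + 100 + 19 = 304
Multiply by 1.7:
304 * 1.7 = 516.8

516.8 damage


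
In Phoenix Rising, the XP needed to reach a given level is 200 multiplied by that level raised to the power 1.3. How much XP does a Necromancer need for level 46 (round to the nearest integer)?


XP = 200 * level^1.3
Substitute level = 46:
XP = 200 * 46^1.3
= 200 * 145.0725
= 29015

29015 XP


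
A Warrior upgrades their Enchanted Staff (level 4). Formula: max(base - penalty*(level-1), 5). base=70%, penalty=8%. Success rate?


raw_rate = 70 - 8 * (4 - 1)
= 70 - 8 * 3
= 70 - 24
= 46
Apply floor: max(46, 5) = 46%

46%


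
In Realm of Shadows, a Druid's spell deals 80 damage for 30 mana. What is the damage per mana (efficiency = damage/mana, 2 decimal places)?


Efficiency = damage / mana
= 80 / 30
= 2.67

2.67 dmg/mana


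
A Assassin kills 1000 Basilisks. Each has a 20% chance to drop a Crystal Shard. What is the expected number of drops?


Expected drops = kills * (drop_rate / 100)
= 1000 * (20 / 100)
= 1000 * 0.2
= 200.0

200.0 drops


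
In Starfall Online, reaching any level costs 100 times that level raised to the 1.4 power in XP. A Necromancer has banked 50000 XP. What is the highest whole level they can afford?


XP = 100 * level^1.4, so level = (XP / 100)^(1/1.4)
= (50000 / 100)^(1/1.4)
= 500.0^0.7143
= 84.6907
Floor: level = 84

level 84


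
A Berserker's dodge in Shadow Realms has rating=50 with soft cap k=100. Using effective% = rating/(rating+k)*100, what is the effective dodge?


effective% = rating / (rating + k) * 100
= 50 / (50 + 100) * 100
= 50 / 150 * 100
= 0.333333 * 100
= 33.33%

33.33%


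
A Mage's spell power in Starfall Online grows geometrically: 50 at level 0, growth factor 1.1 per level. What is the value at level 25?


value = base * growth^level
= 50 * 1.1^25
= 50 * 10.834706
= 541.74

541.74 spell power


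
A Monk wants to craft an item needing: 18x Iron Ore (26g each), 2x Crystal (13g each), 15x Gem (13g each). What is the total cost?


Cost breakdown:
  Iron Ore: 18 * 26 = 468
  Crystal: 2 * 13 = 26
  Gem: 15 * 13 = 195
Total = 468 + 26 + 195 = 689

689 gold


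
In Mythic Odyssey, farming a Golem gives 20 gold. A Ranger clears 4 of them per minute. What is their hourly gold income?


Gold per minute = 20 * 4 = 80
Gold per hour = 80 * 60 = 4800

4800 gold/hour


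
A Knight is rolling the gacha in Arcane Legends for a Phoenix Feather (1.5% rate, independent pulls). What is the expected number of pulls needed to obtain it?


Expected pulls for a geometric distribution = 1/p = 100 / rate%
= 100 / 1.5
= 66.67

66.67 pulls


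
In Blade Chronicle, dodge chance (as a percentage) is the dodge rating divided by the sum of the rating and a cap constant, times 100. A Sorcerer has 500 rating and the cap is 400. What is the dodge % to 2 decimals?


dodge% = 500 / (500 + 400) * 100
= 500 / 900 * 100
= 0.555556 * 100
= 55.56%

55.56%


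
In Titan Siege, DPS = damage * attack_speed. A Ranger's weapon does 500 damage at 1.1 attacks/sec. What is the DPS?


DPS = damage * attack_speed
= 500 * 1.1
= 550.0

550.0 DPS


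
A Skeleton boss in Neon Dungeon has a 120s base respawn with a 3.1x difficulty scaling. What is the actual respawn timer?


Respawn time = base * multiplier
= 120 * 3.1
= 372.0 seconds

372.0 seconds


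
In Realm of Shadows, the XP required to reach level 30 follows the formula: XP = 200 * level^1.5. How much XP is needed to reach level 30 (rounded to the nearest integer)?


XP = 200 * level^1.5
Substitute level = 30:
XP = 200 * 30^1.5
= 200 * 164.3168
= 32863

32863 XP


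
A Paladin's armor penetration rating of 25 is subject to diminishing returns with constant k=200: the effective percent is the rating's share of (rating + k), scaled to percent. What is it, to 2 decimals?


effective% = rating / (rating + k) * 100
= 25 / (25 + 200) * 100
= 25 / 225 * 100
= 0.111111 * 100
= 11.11%

11.11%


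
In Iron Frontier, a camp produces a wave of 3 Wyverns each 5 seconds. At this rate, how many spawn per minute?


Spawns per minute = count * (60 / interval)
= 3 * (60 / 5)
= 3 * 12.0
= 36.0

36.0 per minute


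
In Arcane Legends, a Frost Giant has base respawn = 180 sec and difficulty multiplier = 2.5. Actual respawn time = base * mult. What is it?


Respawn time = base * multiplier
= 180 * 2.5
= 450.0 seconds

450.0 seconds


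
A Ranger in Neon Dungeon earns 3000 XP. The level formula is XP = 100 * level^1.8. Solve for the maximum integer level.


XP = 100 * level^1.8, so level = (XP / 100)^(1/1.8)
= (3000 / 100)^(1/1.8)
= 30.0^0.5556
= 6.6164
Floor: level = 6

level 6


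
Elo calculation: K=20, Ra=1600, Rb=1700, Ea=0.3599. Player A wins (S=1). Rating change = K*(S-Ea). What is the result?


Elo update: delta = K * (S - Ea), where S = 1 (wins)
S - Ea = 1 - 0.3599 = 0.6401
Rating change = 20 * 0.6401
= 12.80

12.80 rating points


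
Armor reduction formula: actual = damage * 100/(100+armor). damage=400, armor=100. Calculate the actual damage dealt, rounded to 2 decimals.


actual = 400 * 100 / (100 + 100)
= 400 * 100 / 200
= 40000 / 200
= 200.00

200.00 damage


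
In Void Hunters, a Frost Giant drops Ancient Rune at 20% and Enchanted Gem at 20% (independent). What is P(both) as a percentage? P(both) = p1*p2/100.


For independent events, P(both) = P(A) * P(B)
= 20% * 20%
= 400 / 100 %
= 4.0%

4.0%


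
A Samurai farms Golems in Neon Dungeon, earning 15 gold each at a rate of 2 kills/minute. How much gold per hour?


Gold per minute = 15 * 2 = 30
Gold per hour = 30 * 60 = 1800

1800 gold/hour


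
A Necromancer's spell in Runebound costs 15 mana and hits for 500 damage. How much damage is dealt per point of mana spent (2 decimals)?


Efficiency = damage / mana
= 500 / 15
= 33.33

33.33 dmg/mana


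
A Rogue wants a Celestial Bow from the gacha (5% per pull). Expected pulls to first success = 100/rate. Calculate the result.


Expected pulls for a geometric distribution = 1/p = 100 / rate%
= 100 / 5
= 20.0

20.0 pulls


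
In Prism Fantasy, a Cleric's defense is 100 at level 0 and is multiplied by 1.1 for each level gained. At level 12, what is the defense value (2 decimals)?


value = base * growth^level
= 100 * 1.1^12
= 100 * 3.138428
= 313.84

313.84 defense


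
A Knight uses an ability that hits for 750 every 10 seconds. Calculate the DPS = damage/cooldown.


DPS = damage / cooldown
= 750 / 10
= 75.00

75.00 DPS


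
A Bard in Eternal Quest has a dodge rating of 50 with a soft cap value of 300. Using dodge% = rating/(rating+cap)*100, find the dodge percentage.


dodge% = 50 / (50 + 300) * 100
= 50 / 350 * 100
= 0.142857 * 100
= 14.29%

14.29%


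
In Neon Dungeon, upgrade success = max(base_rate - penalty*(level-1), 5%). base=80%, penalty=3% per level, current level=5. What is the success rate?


raw_rate = 80 - 3 * (5 - 1)
= 80 - 3 * 4
= 80 - 12
= 68
Apply floor: max(68, 5) = 68%

68%


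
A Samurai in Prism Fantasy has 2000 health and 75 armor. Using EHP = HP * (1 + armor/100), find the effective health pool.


EHP = 2000 * (1 + 75/100)
= 2000 * (1 + 0.75)
= 2000 * 1.75
= 3500.0

3500.0 EHP


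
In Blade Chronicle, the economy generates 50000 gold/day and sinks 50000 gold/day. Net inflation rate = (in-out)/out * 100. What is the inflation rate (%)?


Net gold = 50000 - 50000 = 0
Inflation rate = net / sunk * 100 = 0 / 50000 * 100
= 0.0 * 100
= 0.00%

0.00%


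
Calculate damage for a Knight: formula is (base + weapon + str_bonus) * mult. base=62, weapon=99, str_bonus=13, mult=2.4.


Sum base + weapon + str = 62 + 99 + 13 = 174
Multiply by 2.4:
174 * 2.4 = 417.6

417.6 damage


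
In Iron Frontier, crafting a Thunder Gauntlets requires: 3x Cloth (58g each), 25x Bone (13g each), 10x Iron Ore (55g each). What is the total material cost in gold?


Cost breakdown:
  Cloth: 3 * 58 = 174
  Bone: 25 * 13 = 325
  Iron Ore: 10 * 55 = 550
Total = 174 + 325 + 550 = 1049

1049 gold


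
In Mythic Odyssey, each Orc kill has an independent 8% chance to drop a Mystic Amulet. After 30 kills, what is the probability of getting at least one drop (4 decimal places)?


P(at least one) = 1 - P(none) = 1 - (1-p)^n
p = 8/100 = 0.08
1 - p = 0.92
(1 - p)^30 = 0.92^30 = 0.081966
P(at least one) = 1 - 0.081966 = 0.9180

0.9180


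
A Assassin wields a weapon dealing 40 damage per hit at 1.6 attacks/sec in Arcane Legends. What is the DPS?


DPS = damage * attack_speed
= 40 * 1.6
= 64.0

64.0 DPS


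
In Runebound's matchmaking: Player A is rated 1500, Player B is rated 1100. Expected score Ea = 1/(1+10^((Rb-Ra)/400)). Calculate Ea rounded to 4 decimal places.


Elo expected score: Ea = 1/(1 + 10^((Rb-Ra)/400))
Rb - Ra = 1100 - 1500 = -400
(Rb-Ra)/400 = -400/400 = -1.0
10^-1.0 = 0.1
Ea = 1/(1 + 0.1) = 1/1.1 = 0.9091

0.9091


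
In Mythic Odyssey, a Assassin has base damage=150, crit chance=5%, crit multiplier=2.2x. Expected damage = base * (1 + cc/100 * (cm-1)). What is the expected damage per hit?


E[dmg] = base * (1 + crit_chance * (crit_mult - 1))
cc as decimal = 5/100 = 0.05
cm - 1 = 2.2 - 1 = 1.2
Bonus factor = 0.05 * 1.2 = 0.06
Total multiplier = 1 + 0.06 = 1.06
Expected damage = 150 * 1.06 = 159.00

159.00 damage


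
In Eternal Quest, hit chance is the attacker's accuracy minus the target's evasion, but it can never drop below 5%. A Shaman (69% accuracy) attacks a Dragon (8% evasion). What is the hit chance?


accuracy - evasion = 69 - 8 = 61
Apply floor: max(61, 5) = 61
Hit chance = 61%

61%


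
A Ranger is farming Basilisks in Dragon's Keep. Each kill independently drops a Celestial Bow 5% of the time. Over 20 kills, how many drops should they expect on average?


Expected drops = kills * (drop_rate / 100)
= 20 * (5 / 100)
= 20 * 0.05
= 1.0

1.0 drops


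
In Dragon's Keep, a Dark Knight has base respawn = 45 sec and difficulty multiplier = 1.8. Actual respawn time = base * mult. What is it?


Respawn time = base * multiplier
= 45 * 1.8
= 81.0 seconds

81.0 seconds


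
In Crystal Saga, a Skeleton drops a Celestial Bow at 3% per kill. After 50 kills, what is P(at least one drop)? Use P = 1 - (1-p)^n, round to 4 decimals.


P(at least one) = 1 - P(none) = 1 - (1-p)^n
p = 3/100 = 0.03
1 - p = 0.97
(1 - p)^50 = 0.97^50 = 0.218065
P(at least one) = 1 - 0.218065 = 0.7819

0.7819


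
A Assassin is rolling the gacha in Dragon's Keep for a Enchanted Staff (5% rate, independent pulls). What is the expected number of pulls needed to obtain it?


Expected pulls for a geometric distribution = 1/p = 100 / rate%
= 100 / 5
= 20.0

20.0 pulls


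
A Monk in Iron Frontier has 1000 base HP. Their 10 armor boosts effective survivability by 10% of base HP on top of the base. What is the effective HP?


EHP = 1000 * (1 + 10/100)
= 1000 * (1 + 0.1)
= 1000 * 1.1
= 1100.0

1100.0 EHP


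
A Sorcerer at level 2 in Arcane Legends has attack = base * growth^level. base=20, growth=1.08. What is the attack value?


value = base * growth^level
= 20 * 1.08^2
= 20 * 1.1664
= 23.33

23.33 attack


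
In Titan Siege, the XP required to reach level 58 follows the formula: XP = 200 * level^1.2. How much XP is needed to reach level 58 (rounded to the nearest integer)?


XP = 200 * level^1.2
Substitute level = 58:
XP = 200 * 58^1.2
= 200 * 130.6513
= 26130

26130 XP


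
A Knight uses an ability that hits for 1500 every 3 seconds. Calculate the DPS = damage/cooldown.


DPS = damage / cooldown
= 1500 / 3
= 500.00

500.00 DPS


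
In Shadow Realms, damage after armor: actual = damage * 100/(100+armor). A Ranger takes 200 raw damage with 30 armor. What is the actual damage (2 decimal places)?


actual = 200 * 100 / (100 + 30)
= 200 * 100 / 130
= 20000 / 130
= 153.85

153.85 damage


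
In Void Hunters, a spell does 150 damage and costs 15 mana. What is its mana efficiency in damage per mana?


Efficiency = damage / mana
= 150 / 15
= 10.00

10.00 dmg/mana


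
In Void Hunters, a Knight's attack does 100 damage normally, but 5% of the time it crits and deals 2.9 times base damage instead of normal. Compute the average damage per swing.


E[dmg] = base * (1 + crit_chance * (crit_mult - 1))
cc as decimal = 5/100 = 0.05
cm - 1 = 2.9 - 1 = 1.9
Bonus factor = 0.05 * 1.9 = 0.095
Total multiplier = 1 + 0.095 = 1.095
Expected damage = 100 * 1.095 = 109.50

109.50 damage


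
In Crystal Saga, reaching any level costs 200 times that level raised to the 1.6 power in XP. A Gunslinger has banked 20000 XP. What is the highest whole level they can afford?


XP = 200 * level^1.6, so level = (XP / 200)^(1/1.6)
= (20000 / 200)^(1/1.6)
= 100.0^0.625
= 17.7828
Floor: level = 17

level 17


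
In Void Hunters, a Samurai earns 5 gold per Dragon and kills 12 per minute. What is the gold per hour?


Gold per minute = 5 * 12 = 60
Gold per hour = 60 * 60 = 3600

3600 gold/hour


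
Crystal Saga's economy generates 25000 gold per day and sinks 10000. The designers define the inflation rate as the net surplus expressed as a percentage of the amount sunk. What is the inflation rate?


Net gold = 25000 - 10000 = 15000
Inflation rate = net / sunk * 100 = 15000 / 10000 * 100
= 1.5 * 100
= 150.00%

150.00%


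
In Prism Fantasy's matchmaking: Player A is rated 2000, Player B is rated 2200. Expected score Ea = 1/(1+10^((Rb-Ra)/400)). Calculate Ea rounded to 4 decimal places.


Elo expected score: Ea = 1/(1 + 10^((Rb-Ra)/400))
Rb - Ra = 2200 - 2000 = 200
(Rb-Ra)/400 = 200/400 = 0.5
10^0.5 = 3.162278
Ea = 1/(1 + 3.162278) = 1/4.162278 = 0.2403

0.2403


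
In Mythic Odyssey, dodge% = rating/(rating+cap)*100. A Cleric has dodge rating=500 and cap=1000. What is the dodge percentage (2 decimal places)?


dodge% = 500 / (500 + 1000) * 100
= 500 / 1500 * 100
= 0.333333 * 100
= 33.33%

33.33%


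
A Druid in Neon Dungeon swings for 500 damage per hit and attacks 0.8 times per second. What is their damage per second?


DPS = damage * attack_speed
= 500 * 0.8
= 400.0

400.0 DPS


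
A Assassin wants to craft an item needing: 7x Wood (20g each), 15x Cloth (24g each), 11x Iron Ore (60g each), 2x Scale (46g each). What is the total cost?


Cost breakdown:
  Wood: 7 * 20 = 140
  Cloth: 15 * 24 = 360
  Iron Ore: 11 * 60 = 660
  Scale: 2 * 46 = 92
Total = 140 + 360 + 660 + 92 = 1252

1252 gold


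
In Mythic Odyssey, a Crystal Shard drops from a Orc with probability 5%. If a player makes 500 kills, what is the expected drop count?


Expected drops = kills * (drop_rate / 100)
= 500 * (5 / 100)
= 500 * 0.05
= 25.0

25.0 drops


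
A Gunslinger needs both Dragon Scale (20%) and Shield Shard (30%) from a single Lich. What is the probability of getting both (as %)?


For independent events, P(both) = P(A) * P(B)
= 20% * 30%
= 600 / 100 %
= 6.0%

6.0%


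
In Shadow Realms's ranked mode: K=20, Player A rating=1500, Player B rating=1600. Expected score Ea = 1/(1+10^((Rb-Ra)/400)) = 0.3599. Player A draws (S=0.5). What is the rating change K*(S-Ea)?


Elo update: delta = K * (S - Ea), where S = 0.5 (draws)
S - Ea = 0.5 - 0.3599 = 0.1401
Rating change = 20 * 0.1401
= 2.80

2.80 rating points


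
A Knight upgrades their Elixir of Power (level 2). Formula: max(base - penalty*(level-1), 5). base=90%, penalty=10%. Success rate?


raw_rate = 90 - 10 * (2 - 1)
= 90 - 10 * 1
= 90 - 10
= 80
Apply floor: max(80, 5) = 80%

80%


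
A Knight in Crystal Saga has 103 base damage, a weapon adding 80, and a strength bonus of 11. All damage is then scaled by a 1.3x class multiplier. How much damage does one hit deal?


Sum base + weapon + str = 103 + 80 + 11 = 194
Multiply by 1.3:
194 * 1.3 = 252.2

252.2 damage


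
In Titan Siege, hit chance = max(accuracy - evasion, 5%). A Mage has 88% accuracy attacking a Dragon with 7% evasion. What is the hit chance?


accuracy - evasion = 88 - 7 = 81
Apply floor: max(81, 5) = 81
Hit chance = 81%

81%


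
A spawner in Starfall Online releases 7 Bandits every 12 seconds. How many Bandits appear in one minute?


Spawns per minute = count * (60 / interval)
= 7 * (60 / 12)
= 7 * 5.0
= 35.0

35.0 per minute


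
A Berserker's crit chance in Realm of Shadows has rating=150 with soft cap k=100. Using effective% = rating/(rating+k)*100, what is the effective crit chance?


effective% = rating / (rating + k) * 100
= 150 / (150 + 100) * 100
= 150 / 250 * 100
= 0.6 * 100
= 60.00%

60.00%


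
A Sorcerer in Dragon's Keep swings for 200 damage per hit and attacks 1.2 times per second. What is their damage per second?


DPS = damage * attack_speed
= 200 * 1.2
= 240.0

240.0 DPS


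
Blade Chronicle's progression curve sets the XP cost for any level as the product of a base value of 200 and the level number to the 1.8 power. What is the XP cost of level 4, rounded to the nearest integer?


XP = 200 * level^1.8
Substitute level = 4:
XP = 200 * 4^1.8
= 200 * 12.1257
= 2425

2425 XP


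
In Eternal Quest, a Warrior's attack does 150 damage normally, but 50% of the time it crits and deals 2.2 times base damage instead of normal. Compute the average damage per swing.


E[dmg] = base * (1 + crit_chance * (crit_mult - 1))
cc as decimal = 50/100 = 0.5
cm - 1 = 2.2 - 1 = 1.2
Bonus factor = 0.5 * 1.2 = 0.6
Total multiplier = 1 + 0.6 = 1.6
Expected damage = 150 * 1.6 = 240.00

240.00 damage


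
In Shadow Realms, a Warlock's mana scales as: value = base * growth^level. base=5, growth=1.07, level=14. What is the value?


value = base * growth^level
= 5 * 1.07^14
= 5 * 2.578534
= 12.89

12.89 mana


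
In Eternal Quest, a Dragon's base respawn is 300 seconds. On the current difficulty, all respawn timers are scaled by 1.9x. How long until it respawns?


Respawn time = base * multiplier
= 300 * 1.9
= 570.0 seconds

570.0 seconds


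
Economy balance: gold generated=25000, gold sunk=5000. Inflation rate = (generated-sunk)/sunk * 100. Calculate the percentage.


Net gold = 25000 - 5000 = 20000
Inflation rate = net / sunk * 100 = 20000 / 5000 * 100
= 4.0 * 100
= 400.00%

400.00%


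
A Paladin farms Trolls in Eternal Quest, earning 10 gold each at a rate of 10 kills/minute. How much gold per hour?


Gold per minute = 10 * 10 = 100
Gold per hour = 100 * 60 = 6000

6000 gold/hour


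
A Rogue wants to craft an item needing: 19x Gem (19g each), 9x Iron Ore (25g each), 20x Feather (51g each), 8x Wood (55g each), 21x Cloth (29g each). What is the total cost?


Cost breakdown:
  Gem: 19 * 19 = 361
  Iron Ore: 9 * 25 = 225
  Feather: 20 * 51 = 1020
  Wood: 8 * 55 = 440
  Cloth: 21 * 29 = 609
Total = 361 + 225 + 1020 + 440 + 609 = 2655

2655 gold


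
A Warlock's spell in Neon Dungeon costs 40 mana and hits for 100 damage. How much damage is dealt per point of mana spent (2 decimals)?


Efficiency = damage / mana
= 100 / 40
= 2.50

2.50 dmg/mana


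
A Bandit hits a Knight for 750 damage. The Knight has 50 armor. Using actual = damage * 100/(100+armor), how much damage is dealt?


actual = 750 * 100 / (100 + 50)
= 750 * 100 / 150
= 75000 / 150
= 500.00

500.00 damage


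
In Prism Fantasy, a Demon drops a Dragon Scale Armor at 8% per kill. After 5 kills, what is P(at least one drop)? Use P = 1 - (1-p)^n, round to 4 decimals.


P(at least one) = 1 - P(none) = 1 - (1-p)^n
p = 8/100 = 0.08
1 - p = 0.92
(1 - p)^5 = 0.92^5 = 0.659082
P(at least one) = 1 - 0.659082 = 0.3409

0.3409


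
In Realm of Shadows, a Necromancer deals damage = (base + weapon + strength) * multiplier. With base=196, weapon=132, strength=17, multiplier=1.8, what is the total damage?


Sum base + weapon + str = 196 + 132 + 17 = 345
Multiply by 1.8:
345 * 1.8 = 621.0

621.0 damage


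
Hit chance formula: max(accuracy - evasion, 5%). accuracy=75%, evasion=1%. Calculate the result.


accuracy - evasion = 75 - 1 = 74
Apply floor: max(74, 5) = 74
Hit chance = 74%

74%


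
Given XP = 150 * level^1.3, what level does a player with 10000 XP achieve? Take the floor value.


XP = 150 * level^1.3, so level = (XP / 150)^(1/1.3)
= (10000 / 150)^(1/1.3)
= 66.6667^0.7692
= 25.2934
Floor: level = 25

level 25


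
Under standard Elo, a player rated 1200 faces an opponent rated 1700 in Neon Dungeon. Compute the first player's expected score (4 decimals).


Elo expected score: Ea = 1/(1 + 10^((Rb-Ra)/400))
Rb - Ra = 1700 - 1200 = 500
(Rb-Ra)/400 = 500/400 = 1.25
10^1.25 = 17.782794
Ea = 1/(1 + 17.782794) = 1/18.782794 = 0.0532

0.0532


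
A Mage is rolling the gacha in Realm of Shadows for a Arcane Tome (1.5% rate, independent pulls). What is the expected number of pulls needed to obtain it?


Expected pulls for a geometric distribution = 1/p = 100 / rate%
= 100 / 1.5
= 66.67

66.67 pulls


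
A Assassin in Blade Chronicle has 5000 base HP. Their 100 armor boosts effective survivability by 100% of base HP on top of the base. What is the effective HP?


EHP = 5000 * (1 + 100/100)
= 5000 * (1 + 1.0)
= 5000 * 2.0
= 10000.0

10000.0 EHP


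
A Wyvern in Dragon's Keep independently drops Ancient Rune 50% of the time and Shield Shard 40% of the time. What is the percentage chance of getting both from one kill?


For independent events, P(both) = P(A) * P(B)
= 50% * 40%
= 2000 / 100 %
= 20.0%

20.0%


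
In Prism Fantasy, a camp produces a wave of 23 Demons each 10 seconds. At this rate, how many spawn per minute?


Spawns per minute = count * (60 / interval)
= 23 * (60 / 10)
= 23 * 6.0
= 138.0

138.0 per minute


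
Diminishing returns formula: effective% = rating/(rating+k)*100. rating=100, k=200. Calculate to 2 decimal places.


effective% = rating / (rating + k) * 100
= 100 / (100 + 200) * 100
= 100 / 300 * 100
= 0.333333 * 100
= 33.33%

33.33%


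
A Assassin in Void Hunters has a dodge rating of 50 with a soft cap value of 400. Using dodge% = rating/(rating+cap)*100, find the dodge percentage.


dodge% = 50 / (50 + 400) * 100
= 50 / 450 * 100
= 0.111111 * 100
= 11.11%

11.11%


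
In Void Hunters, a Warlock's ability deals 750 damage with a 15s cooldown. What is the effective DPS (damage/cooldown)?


DPS = damage / cooldown
= 750 / 15
= 50.00

50.00 DPS


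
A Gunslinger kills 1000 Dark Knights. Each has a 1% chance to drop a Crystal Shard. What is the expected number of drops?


Expected drops = kills * (drop_rate / 100)
= 1000 * (1 / 100)
= 1000 * 0.01
= 10.0

10.0 drops


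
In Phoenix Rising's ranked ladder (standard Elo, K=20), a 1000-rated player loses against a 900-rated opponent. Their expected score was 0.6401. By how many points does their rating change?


Elo update: delta = K * (S - Ea), where S = 0 (loses)
S - Ea = 0 - 0.6401 = -0.6401
Rating change = 20 * -0.6401
= -12.80

-12.80 rating points


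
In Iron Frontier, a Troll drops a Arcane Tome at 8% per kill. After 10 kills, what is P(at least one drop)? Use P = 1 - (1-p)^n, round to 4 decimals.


P(at least one) = 1 - P(none) = 1 - (1-p)^n
p = 8/100 = 0.08
1 - p = 0.92
(1 - p)^10 = 0.92^10 = 0.434388
P(at least one) = 1 - 0.434388 = 0.5656

0.5656


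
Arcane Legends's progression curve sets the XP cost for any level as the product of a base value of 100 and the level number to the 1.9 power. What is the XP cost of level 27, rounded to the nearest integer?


XP = 100 * level^1.9
Substitute level = 27:
XP = 100 * 27^1.9
= 100 * 524.3136
= 52431

52431 XP


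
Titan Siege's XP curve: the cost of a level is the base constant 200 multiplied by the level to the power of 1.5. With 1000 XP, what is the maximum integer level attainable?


XP = 200 * level^1.5, so level = (XP / 200)^(1/1.5)
= (1000 / 200)^(1/1.5)
= 5.0^0.6667
= 2.924
Floor: level = 2

level 2


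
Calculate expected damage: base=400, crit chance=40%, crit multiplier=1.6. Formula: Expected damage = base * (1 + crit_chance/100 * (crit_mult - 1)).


E[dmg] = base * (1 + crit_chance * (crit_mult - 1))
cc as decimal = 40/100 = 0.4
cm - 1 = 1.6 - 1 = 0.6
Bonus factor = 0.4 * 0.6 = 0.24
Total multiplier = 1 + 0.24 = 1.24
Expected damage = 400 * 1.24 = 496.00

496.00 damage


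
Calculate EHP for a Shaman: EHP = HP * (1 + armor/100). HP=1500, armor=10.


EHP = 1500 * (1 + 10/100)
= 1500 * (1 + 0.1)
= 1500 * 1.1
= 1650.0

1650.0 EHP


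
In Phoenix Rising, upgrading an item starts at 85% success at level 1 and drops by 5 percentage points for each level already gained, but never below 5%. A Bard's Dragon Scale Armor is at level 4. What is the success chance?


raw_rate = 85 - 5 * (4 - 1)
= 85 - 5 * 3
= 85 - 15
= 70
Apply floor: max(70, 5) = 70%

70%


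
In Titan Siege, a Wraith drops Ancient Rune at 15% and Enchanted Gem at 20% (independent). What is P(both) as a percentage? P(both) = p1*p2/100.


For independent events, P(both) = P(A) * P(B)
= 15% * 20%
= 300 / 100 %
= 3.0%

3.0%


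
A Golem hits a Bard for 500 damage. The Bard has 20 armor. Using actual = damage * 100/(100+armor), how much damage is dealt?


actual = 500 * 100 / (100 + 20)
= 500 * 100 / 120
= 50000 / 120
= 416.67

416.67 damage


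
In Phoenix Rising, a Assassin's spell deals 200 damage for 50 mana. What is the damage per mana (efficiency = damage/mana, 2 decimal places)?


Efficiency = damage / mana
= 200 / 50
= 4.00

4.00 dmg/mana


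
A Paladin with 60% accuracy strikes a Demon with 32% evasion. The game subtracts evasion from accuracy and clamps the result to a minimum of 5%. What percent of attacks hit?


accuracy - evasion = 60 - 32 = 28
Apply floor: max(28, 5) = 28
Hit chance = 28%

28%


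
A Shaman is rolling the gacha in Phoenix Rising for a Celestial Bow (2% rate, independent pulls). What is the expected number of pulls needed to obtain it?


Expected pulls for a geometric distribution = 1/p = 100 / rate%
= 100 / 2
= 50.0

50.0 pulls


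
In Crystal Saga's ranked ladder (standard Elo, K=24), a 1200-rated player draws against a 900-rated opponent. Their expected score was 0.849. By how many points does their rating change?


Elo update: delta = K * (S - Ea), where S = 0.5 (draws)
S - Ea = 0.5 - 0.849 = -0.349
Rating change = 24 * -0.349
= -8.38

-8.38 rating points


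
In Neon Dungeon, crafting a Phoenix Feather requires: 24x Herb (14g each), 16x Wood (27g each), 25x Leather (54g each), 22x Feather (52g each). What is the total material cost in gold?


Cost breakdown:
  Herb: 24 * 14 = 336
  Wood: 16 * 27 = 432
  Leather: 25 * 54 = 1350
  Feather: 22 * 52 = 1144
Total = 336 + 432 + 1350 + 1144 = 3262

3262 gold


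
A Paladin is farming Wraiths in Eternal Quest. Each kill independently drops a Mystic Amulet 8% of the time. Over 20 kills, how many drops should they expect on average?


Expected drops = kills * (drop_rate / 100)
= 20 * (8 / 100)
= 20 * 0.08
= 1.6

1.6 drops


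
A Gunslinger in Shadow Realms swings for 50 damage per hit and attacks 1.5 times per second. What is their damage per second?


DPS = damage * attack_speed
= 50 * 1.5
= 75.0

75.0 DPS


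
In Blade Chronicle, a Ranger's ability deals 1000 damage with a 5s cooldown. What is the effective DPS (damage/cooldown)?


DPS = damage / cooldown
= 1000 / 5
= 200.00

200.00 DPS


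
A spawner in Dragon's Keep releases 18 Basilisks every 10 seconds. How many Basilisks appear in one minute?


Spawns per minute = count * (60 / interval)
= 18 * (60 / 10)
= 18 * 6.0
= 108.0

108.0 per minute
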